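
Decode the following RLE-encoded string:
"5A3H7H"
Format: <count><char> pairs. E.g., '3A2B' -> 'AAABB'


Expanding each <count><char> pair:
  5A -> 'AAAAA'
  3H -> 'HHH'
  7H -> 'HHHHHHH'

Decoded = AAAAAHHHHHHHHHH


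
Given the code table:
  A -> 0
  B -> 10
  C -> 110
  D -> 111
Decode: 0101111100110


Decoding:
0 -> A
10 -> B
111 -> D
110 -> C
0 -> A
110 -> C


Result: ABDCAC


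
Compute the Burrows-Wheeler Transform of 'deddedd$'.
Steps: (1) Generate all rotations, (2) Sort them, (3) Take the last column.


Rotations (sorted):
  0: $deddedd -> last char: d
  1: d$dedded -> last char: d
  2: dd$dedde -> last char: e
  3: ddedd$de -> last char: e
  4: dedd$ded -> last char: d
  5: deddedd$ -> last char: $
  6: edd$dedd -> last char: d
  7: eddedd$d -> last char: d


BWT = ddeed$dd


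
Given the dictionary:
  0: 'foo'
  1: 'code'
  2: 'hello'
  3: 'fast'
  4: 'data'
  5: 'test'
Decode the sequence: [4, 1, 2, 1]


Look up each index in the dictionary:
  4 -> 'data'
  1 -> 'code'
  2 -> 'hello'
  1 -> 'code'

Decoded: "data code hello code"


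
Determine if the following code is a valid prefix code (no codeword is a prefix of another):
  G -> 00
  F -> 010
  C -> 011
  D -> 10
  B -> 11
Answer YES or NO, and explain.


Checking each pair (does one codeword prefix another?):
  G='00' vs F='010': no prefix
  G='00' vs C='011': no prefix
  G='00' vs D='10': no prefix
  G='00' vs B='11': no prefix
  F='010' vs G='00': no prefix
  F='010' vs C='011': no prefix
  F='010' vs D='10': no prefix
  F='010' vs B='11': no prefix
  C='011' vs G='00': no prefix
  C='011' vs F='010': no prefix
  C='011' vs D='10': no prefix
  C='011' vs B='11': no prefix
  D='10' vs G='00': no prefix
  D='10' vs F='010': no prefix
  D='10' vs C='011': no prefix
  D='10' vs B='11': no prefix
  B='11' vs G='00': no prefix
  B='11' vs F='010': no prefix
  B='11' vs C='011': no prefix
  B='11' vs D='10': no prefix
No violation found over all pairs.

YES -- this is a valid prefix code. No codeword is a prefix of any other codeword.


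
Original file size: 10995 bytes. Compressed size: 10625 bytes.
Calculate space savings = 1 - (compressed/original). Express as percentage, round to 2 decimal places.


ratio = compressed/original = 10625/10995 = 0.966348
savings = 1 - ratio = 1 - 0.966348 = 0.033652
as a percentage: 0.033652 * 100 = 3.37%

Space savings = 1 - 10625/10995 = 3.37%


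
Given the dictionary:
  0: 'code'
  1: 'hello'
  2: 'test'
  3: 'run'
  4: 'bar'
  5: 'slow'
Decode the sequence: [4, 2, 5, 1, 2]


Look up each index in the dictionary:
  4 -> 'bar'
  2 -> 'test'
  5 -> 'slow'
  1 -> 'hello'
  2 -> 'test'

Decoded: "bar test slow hello test"


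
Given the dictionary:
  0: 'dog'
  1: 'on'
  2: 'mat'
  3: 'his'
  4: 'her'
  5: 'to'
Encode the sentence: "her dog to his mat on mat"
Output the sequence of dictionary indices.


Look up each word in the dictionary:
  'her' -> 4
  'dog' -> 0
  'to' -> 5
  'his' -> 3
  'mat' -> 2
  'on' -> 1
  'mat' -> 2

Encoded: [4, 0, 5, 3, 2, 1, 2]


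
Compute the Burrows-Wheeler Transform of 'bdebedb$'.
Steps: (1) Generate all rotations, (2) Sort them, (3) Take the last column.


Rotations (sorted):
  0: $bdebedb -> last char: b
  1: b$bdebed -> last char: d
  2: bdebedb$ -> last char: $
  3: bedb$bde -> last char: e
  4: db$bdebe -> last char: e
  5: debedb$b -> last char: b
  6: ebedb$bd -> last char: d
  7: edb$bdeb -> last char: b


BWT = bd$eebdb


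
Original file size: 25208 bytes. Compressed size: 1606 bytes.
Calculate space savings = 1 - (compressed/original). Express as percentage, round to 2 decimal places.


ratio = compressed/original = 1606/25208 = 0.06371
savings = 1 - ratio = 1 - 0.06371 = 0.93629
as a percentage: 0.93629 * 100 = 93.63%

Space savings = 1 - 1606/25208 = 93.63%


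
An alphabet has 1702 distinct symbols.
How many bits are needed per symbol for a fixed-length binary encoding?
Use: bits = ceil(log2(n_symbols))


log2(1702) = 10.733
Bracket: 2^10 = 1024 < 1702 <= 2^11 = 2048
So ceil(log2(1702)) = 11

bits = ceil(log2(1702)) = ceil(10.733) = 11 bits


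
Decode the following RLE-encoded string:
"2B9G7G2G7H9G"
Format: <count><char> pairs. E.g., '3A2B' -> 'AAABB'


Expanding each <count><char> pair:
  2B -> 'BB'
  9G -> 'GGGGGGGGG'
  7G -> 'GGGGGGG'
  2G -> 'GG'
  7H -> 'HHHHHHH'
  9G -> 'GGGGGGGGG'

Decoded = BBGGGGGGGGGGGGGGGGGGHHHHHHHGGGGGGGGG


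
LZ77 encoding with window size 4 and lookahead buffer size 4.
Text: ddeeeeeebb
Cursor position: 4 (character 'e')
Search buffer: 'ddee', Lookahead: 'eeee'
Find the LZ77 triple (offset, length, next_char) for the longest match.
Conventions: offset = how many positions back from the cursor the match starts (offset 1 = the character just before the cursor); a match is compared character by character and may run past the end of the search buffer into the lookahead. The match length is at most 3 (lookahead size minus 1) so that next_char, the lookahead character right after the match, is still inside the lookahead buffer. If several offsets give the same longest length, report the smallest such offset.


Try each offset into the search buffer:
  offset=1 (pos 3, char 'e'): match length 3
  offset=2 (pos 2, char 'e'): match length 3
  offset=3 (pos 1, char 'd'): match length 0
  offset=4 (pos 0, char 'd'): match length 0
Longest match has length 3, found at offsets 1, 2; take the smallest, offset 1.
next_char = character at position 4 + 3 = 7 -> 'e'

Best match: offset=1, length=3 (matching 'eee' starting at position 3)
LZ77 triple: (1, 3, 'e')


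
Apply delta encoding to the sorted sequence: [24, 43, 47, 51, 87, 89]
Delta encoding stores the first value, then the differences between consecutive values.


First value: 24
Deltas:
  43 - 24 = 19
  47 - 43 = 4
  51 - 47 = 4
  87 - 51 = 36
  89 - 87 = 2


Delta encoded: [24, 19, 4, 4, 36, 2]


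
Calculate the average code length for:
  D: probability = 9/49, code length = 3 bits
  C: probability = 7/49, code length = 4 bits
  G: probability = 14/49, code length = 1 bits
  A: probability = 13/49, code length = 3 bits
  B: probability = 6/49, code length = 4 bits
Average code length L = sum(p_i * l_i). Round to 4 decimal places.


Weighted contributions p_i * l_i:
  D: (9/49) * 3 = 27/49
  C: (7/49) * 4 = 28/49
  G: (14/49) * 1 = 14/49
  A: (13/49) * 3 = 39/49
  B: (6/49) * 4 = 24/49
Sum = (27 + 28 + 14 + 39 + 24)/49 = 132/49

L = 132/49 = 2.6939 bits/symbol


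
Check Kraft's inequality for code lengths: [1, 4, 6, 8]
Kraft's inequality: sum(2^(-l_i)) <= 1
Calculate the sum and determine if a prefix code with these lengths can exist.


Sum = 2^(-1) + 2^(-4) + 2^(-6) + 2^(-8)
    = 0.5 + 0.0625 + 0.015625 + 0.00390625
    = 149/256 = 0.58203125
Since 0.58203125 <= 1, Kraft's inequality IS satisfied.
A prefix code with these lengths CAN exist.

Kraft sum = 0.58203125. Satisfied.


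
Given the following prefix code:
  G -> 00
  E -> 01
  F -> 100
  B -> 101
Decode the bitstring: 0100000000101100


Decoding step by step:
Bits 01 -> E
Bits 00 -> G
Bits 00 -> G
Bits 00 -> G
Bits 00 -> G
Bits 101 -> B
Bits 100 -> F


Decoded message: EGGGGBF


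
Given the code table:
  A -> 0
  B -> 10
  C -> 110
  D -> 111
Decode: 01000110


Decoding:
0 -> A
10 -> B
0 -> A
0 -> A
110 -> C


Result: ABAAC


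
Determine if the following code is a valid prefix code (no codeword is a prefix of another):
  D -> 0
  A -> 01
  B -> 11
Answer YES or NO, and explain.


Checking each pair (does one codeword prefix another?):
  D='0' vs A='01': prefix -- VIOLATION

NO -- this is NOT a valid prefix code. D (0) is a prefix of A (01).


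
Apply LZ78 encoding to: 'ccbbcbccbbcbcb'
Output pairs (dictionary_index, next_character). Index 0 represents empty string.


LZ78 encoding steps:
Dictionary: {0: ''}
Step 1: w='' (idx 0), next='c' -> output (0, 'c'), add 'c' as idx 1
Step 2: w='c' (idx 1), next='b' -> output (1, 'b'), add 'cb' as idx 2
Step 3: w='' (idx 0), next='b' -> output (0, 'b'), add 'b' as idx 3
Step 4: w='cb' (idx 2), next='c' -> output (2, 'c'), add 'cbc' as idx 4
Step 5: w='cb' (idx 2), next='b' -> output (2, 'b'), add 'cbb' as idx 5
Step 6: w='cbc' (idx 4), next='b' -> output (4, 'b'), add 'cbcb' as idx 6


Encoded: [(0, 'c'), (1, 'b'), (0, 'b'), (2, 'c'), (2, 'b'), (4, 'b')]


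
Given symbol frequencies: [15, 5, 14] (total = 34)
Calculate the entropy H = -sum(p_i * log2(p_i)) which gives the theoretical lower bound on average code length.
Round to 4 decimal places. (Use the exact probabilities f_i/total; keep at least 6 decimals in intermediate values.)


Per-symbol terms -p_i * log2(p_i) with p_i = f_i/34:
  p = 15/34 = 0.441176: log2(p) = -1.180572, -p*log2(p) = 0.520841
  p = 5/34 = 0.147059: log2(p) = -2.765535, -p*log2(p) = 0.406696
  p = 14/34 = 0.411765: log2(p) = -1.280108, -p*log2(p) = 0.527103
H = 0.520841 + 0.406696 + 0.527103 = 1.454640

H = 1.4546 bits/symbol


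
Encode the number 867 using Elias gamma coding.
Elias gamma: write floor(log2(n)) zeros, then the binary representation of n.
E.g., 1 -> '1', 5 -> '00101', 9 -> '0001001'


num_bits = floor(log2(867)) + 1 = 10
leading_zeros = num_bits - 1 = 9
binary(867) = 1101100011

Elias gamma(867) = '000000000' + '1101100011' = 0000000001101100011 (19 bits)


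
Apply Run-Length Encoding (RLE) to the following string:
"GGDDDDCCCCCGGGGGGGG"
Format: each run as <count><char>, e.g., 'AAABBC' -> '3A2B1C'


Scanning runs left to right:
  i=0: run of 'G' x 2 -> '2G'
  i=2: run of 'D' x 4 -> '4D'
  i=6: run of 'C' x 5 -> '5C'
  i=11: run of 'G' x 8 -> '8G'

RLE = 2G4D5C8G


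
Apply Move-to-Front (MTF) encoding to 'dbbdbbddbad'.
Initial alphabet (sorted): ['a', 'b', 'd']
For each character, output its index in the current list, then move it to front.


MTF encoding:
'd': index 2 in ['a', 'b', 'd'] -> ['d', 'a', 'b']
'b': index 2 in ['d', 'a', 'b'] -> ['b', 'd', 'a']
'b': index 0 in ['b', 'd', 'a'] -> ['b', 'd', 'a']
'd': index 1 in ['b', 'd', 'a'] -> ['d', 'b', 'a']
'b': index 1 in ['d', 'b', 'a'] -> ['b', 'd', 'a']
'b': index 0 in ['b', 'd', 'a'] -> ['b', 'd', 'a']
'd': index 1 in ['b', 'd', 'a'] -> ['d', 'b', 'a']
'd': index 0 in ['d', 'b', 'a'] -> ['d', 'b', 'a']
'b': index 1 in ['d', 'b', 'a'] -> ['b', 'd', 'a']
'a': index 2 in ['b', 'd', 'a'] -> ['a', 'b', 'd']
'd': index 2 in ['a', 'b', 'd'] -> ['d', 'a', 'b']


Output: [2, 2, 0, 1, 1, 0, 1, 0, 1, 2, 2]


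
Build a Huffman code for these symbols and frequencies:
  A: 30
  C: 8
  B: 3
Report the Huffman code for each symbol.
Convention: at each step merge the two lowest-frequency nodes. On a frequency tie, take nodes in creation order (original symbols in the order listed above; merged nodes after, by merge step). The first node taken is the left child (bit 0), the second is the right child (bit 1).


Huffman tree construction:
Step 1: Merge B(3) + C(8) = 11
Step 2: Merge (B+C)(11) + A(30) = 41
Read each symbol's code off the tree from the root (left child = 0, right child = 1).

Codes:
  A: 1 (length 1)
  C: 01 (length 2)
  B: 00 (length 2)
Average code length: 52/41 = 1.2683 bits/symbol


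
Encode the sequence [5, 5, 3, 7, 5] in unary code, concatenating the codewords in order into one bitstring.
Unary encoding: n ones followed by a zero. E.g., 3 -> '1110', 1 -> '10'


Encode each number as n ones followed by a terminating 0:
  5 -> 111110 (6 bits)
  5 -> 111110 (6 bits)
  3 -> 1110 (4 bits)
  7 -> 11111110 (8 bits)
  5 -> 111110 (6 bits)
Total length = 6 + 6 + 4 + 8 + 6 = 30 bits.

Unary([5, 5, 3, 7, 5]) = 111110111110111011111110111110 (30 bits)


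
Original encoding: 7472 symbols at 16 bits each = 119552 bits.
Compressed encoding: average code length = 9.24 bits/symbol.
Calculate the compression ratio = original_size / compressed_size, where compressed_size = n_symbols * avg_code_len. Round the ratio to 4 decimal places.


original_size = n_symbols * orig_bits = 7472 * 16 = 119552 bits
compressed_size = n_symbols * avg_code_len = 7472 * 9.24 = 69041.28 bits
ratio = original_size / compressed_size = 119552 / 69041.28 = 1.7316

Compression ratio = 1.7316


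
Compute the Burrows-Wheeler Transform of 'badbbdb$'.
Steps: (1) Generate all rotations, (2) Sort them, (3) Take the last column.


Rotations (sorted):
  0: $badbbdb -> last char: b
  1: adbbdb$b -> last char: b
  2: b$badbbd -> last char: d
  3: badbbdb$ -> last char: $
  4: bbdb$bad -> last char: d
  5: bdb$badb -> last char: b
  6: db$badbb -> last char: b
  7: dbbdb$ba -> last char: a


BWT = bbd$dbba


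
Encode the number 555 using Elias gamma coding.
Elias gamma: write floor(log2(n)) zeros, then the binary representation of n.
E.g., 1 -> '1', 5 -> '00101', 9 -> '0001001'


num_bits = floor(log2(555)) + 1 = 10
leading_zeros = num_bits - 1 = 9
binary(555) = 1000101011

Elias gamma(555) = '000000000' + '1000101011' = 0000000001000101011 (19 bits)


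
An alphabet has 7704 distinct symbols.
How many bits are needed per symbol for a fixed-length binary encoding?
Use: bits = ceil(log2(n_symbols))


log2(7704) = 12.9114
Bracket: 2^12 = 4096 < 7704 <= 2^13 = 8192
So ceil(log2(7704)) = 13

bits = ceil(log2(7704)) = ceil(12.9114) = 13 bits


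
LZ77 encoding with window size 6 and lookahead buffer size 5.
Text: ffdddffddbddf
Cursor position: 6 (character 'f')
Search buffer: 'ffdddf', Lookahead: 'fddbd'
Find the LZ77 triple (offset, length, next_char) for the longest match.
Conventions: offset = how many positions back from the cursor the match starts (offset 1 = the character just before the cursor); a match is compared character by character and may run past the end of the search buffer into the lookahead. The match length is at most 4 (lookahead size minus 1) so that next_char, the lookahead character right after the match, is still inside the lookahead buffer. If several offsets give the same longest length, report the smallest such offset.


Try each offset into the search buffer:
  offset=1 (pos 5, char 'f'): match length 1
  offset=2 (pos 4, char 'd'): match length 0
  offset=3 (pos 3, char 'd'): match length 0
  offset=4 (pos 2, char 'd'): match length 0
  offset=5 (pos 1, char 'f'): match length 3
  offset=6 (pos 0, char 'f'): match length 1
Longest match has length 3 at offset 5.
next_char = character at position 6 + 3 = 9 -> 'b'

Best match: offset=5, length=3 (matching 'fdd' starting at position 1)
LZ77 triple: (5, 3, 'b')


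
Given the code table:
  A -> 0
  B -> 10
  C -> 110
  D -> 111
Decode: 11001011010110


Decoding:
110 -> C
0 -> A
10 -> B
110 -> C
10 -> B
110 -> C


Result: CABCBC


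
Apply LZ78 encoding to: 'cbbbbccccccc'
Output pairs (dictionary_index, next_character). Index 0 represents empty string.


LZ78 encoding steps:
Dictionary: {0: ''}
Step 1: w='' (idx 0), next='c' -> output (0, 'c'), add 'c' as idx 1
Step 2: w='' (idx 0), next='b' -> output (0, 'b'), add 'b' as idx 2
Step 3: w='b' (idx 2), next='b' -> output (2, 'b'), add 'bb' as idx 3
Step 4: w='b' (idx 2), next='c' -> output (2, 'c'), add 'bc' as idx 4
Step 5: w='c' (idx 1), next='c' -> output (1, 'c'), add 'cc' as idx 5
Step 6: w='cc' (idx 5), next='c' -> output (5, 'c'), add 'ccc' as idx 6
Step 7: w='c' (idx 1), end of input -> output (1, '')


Encoded: [(0, 'c'), (0, 'b'), (2, 'b'), (2, 'c'), (1, 'c'), (5, 'c'), (1, '')]


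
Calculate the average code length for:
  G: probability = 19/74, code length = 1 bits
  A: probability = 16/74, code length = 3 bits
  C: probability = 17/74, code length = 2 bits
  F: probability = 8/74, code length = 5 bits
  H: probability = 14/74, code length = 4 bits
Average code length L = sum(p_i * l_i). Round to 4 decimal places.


Weighted contributions p_i * l_i:
  G: (19/74) * 1 = 19/74
  A: (16/74) * 3 = 48/74
  C: (17/74) * 2 = 34/74
  F: (8/74) * 5 = 40/74
  H: (14/74) * 4 = 56/74
Sum = (19 + 48 + 34 + 40 + 56)/74 = 197/74

L = 197/74 = 2.6622 bits/symbol


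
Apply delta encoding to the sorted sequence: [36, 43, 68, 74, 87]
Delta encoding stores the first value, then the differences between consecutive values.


First value: 36
Deltas:
  43 - 36 = 7
  68 - 43 = 25
  74 - 68 = 6
  87 - 74 = 13


Delta encoded: [36, 7, 25, 6, 13]


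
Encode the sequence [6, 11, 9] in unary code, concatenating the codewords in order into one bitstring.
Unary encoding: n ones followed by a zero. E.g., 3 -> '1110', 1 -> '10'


Encode each number as n ones followed by a terminating 0:
  6 -> 1111110 (7 bits)
  11 -> 111111111110 (12 bits)
  9 -> 1111111110 (10 bits)
Total length = 7 + 12 + 10 = 29 bits.

Unary([6, 11, 9]) = 11111101111111111101111111110 (29 bits)


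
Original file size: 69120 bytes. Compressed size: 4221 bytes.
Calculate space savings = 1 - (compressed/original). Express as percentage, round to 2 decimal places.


ratio = compressed/original = 4221/69120 = 0.061068
savings = 1 - ratio = 1 - 0.061068 = 0.938932
as a percentage: 0.938932 * 100 = 93.89%

Space savings = 1 - 4221/69120 = 93.89%


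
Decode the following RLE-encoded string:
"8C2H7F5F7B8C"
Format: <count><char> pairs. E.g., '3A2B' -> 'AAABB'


Expanding each <count><char> pair:
  8C -> 'CCCCCCCC'
  2H -> 'HH'
  7F -> 'FFFFFFF'
  5F -> 'FFFFF'
  7B -> 'BBBBBBB'
  8C -> 'CCCCCCCC'

Decoded = CCCCCCCCHHFFFFFFFFFFFFBBBBBBBCCCCCCCC


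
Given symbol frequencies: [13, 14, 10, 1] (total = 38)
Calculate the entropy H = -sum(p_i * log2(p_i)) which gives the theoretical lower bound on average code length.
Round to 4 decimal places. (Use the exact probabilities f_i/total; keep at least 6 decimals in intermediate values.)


Per-symbol terms -p_i * log2(p_i) with p_i = f_i/38:
  p = 13/38 = 0.342105: log2(p) = -1.547488, -p*log2(p) = 0.529404
  p = 14/38 = 0.368421: log2(p) = -1.440573, -p*log2(p) = 0.530737
  p = 10/38 = 0.263158: log2(p) = -1.925999, -p*log2(p) = 0.506842
  p = 1/38 = 0.026316: log2(p) = -5.247928, -p*log2(p) = 0.138103
H = 0.529404 + 0.530737 + 0.506842 + 0.138103 = 1.705086

H = 1.7051 bits/symbol


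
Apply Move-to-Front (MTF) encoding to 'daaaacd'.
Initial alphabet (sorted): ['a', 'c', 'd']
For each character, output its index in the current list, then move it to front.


MTF encoding:
'd': index 2 in ['a', 'c', 'd'] -> ['d', 'a', 'c']
'a': index 1 in ['d', 'a', 'c'] -> ['a', 'd', 'c']
'a': index 0 in ['a', 'd', 'c'] -> ['a', 'd', 'c']
'a': index 0 in ['a', 'd', 'c'] -> ['a', 'd', 'c']
'a': index 0 in ['a', 'd', 'c'] -> ['a', 'd', 'c']
'c': index 2 in ['a', 'd', 'c'] -> ['c', 'a', 'd']
'd': index 2 in ['c', 'a', 'd'] -> ['d', 'c', 'a']


Output: [2, 1, 0, 0, 0, 2, 2]


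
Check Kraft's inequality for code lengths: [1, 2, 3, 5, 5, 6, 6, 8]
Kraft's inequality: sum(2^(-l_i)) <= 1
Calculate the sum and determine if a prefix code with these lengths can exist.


Sum = 2^(-1) + 2^(-2) + 2^(-3) + 2^(-5) + 2^(-5) + 2^(-6) + 2^(-6) + 2^(-8)
    = 0.5 + 0.25 + 0.125 + 0.03125 + 0.03125 + 0.015625 + 0.015625 + 0.00390625
    = 249/256 = 0.97265625
Since 0.97265625 <= 1, Kraft's inequality IS satisfied.
A prefix code with these lengths CAN exist.

Kraft sum = 0.97265625. Satisfied.


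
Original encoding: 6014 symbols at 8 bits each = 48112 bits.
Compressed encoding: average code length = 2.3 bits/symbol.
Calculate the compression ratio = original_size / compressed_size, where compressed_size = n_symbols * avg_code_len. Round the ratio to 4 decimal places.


original_size = n_symbols * orig_bits = 6014 * 8 = 48112 bits
compressed_size = n_symbols * avg_code_len = 6014 * 2.3 = 13832.2 bits
ratio = original_size / compressed_size = 48112 / 13832.2 = 3.4783

Compression ratio = 3.4783


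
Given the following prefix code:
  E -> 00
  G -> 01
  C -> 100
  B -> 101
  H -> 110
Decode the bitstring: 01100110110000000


Decoding step by step:
Bits 01 -> G
Bits 100 -> C
Bits 110 -> H
Bits 110 -> H
Bits 00 -> E
Bits 00 -> E
Bits 00 -> E


Decoded message: GCHHEEE


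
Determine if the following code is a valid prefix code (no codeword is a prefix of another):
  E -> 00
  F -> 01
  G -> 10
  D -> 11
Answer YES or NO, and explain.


Checking each pair (does one codeword prefix another?):
  E='00' vs F='01': no prefix
  E='00' vs G='10': no prefix
  E='00' vs D='11': no prefix
  F='01' vs E='00': no prefix
  F='01' vs G='10': no prefix
  F='01' vs D='11': no prefix
  G='10' vs E='00': no prefix
  G='10' vs F='01': no prefix
  G='10' vs D='11': no prefix
  D='11' vs E='00': no prefix
  D='11' vs F='01': no prefix
  D='11' vs G='10': no prefix
No violation found over all pairs.

YES -- this is a valid prefix code. No codeword is a prefix of any other codeword.


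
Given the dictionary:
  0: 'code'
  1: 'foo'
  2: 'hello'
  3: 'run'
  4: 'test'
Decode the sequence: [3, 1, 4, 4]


Look up each index in the dictionary:
  3 -> 'run'
  1 -> 'foo'
  4 -> 'test'
  4 -> 'test'

Decoded: "run foo test test"


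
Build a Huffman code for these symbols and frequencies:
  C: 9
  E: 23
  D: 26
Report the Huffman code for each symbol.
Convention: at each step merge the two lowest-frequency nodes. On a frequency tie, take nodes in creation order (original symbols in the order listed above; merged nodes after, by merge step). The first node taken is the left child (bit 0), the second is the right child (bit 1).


Huffman tree construction:
Step 1: Merge C(9) + E(23) = 32
Step 2: Merge D(26) + (C+E)(32) = 58
Read each symbol's code off the tree from the root (left child = 0, right child = 1).

Codes:
  C: 10 (length 2)
  E: 11 (length 2)
  D: 0 (length 1)
Average code length: 90/58 = 1.5517 bits/symbol


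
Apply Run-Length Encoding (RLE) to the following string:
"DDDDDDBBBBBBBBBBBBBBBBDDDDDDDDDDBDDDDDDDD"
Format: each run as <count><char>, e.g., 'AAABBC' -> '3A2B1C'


Scanning runs left to right:
  i=0: run of 'D' x 6 -> '6D'
  i=6: run of 'B' x 16 -> '16B'
  i=22: run of 'D' x 10 -> '10D'
  i=32: run of 'B' x 1 -> '1B'
  i=33: run of 'D' x 8 -> '8D'

RLE = 6D16B10D1B8D


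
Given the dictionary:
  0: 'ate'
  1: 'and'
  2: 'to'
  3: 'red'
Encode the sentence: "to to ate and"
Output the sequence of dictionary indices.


Look up each word in the dictionary:
  'to' -> 2
  'to' -> 2
  'ate' -> 0
  'and' -> 1

Encoded: [2, 2, 0, 1]


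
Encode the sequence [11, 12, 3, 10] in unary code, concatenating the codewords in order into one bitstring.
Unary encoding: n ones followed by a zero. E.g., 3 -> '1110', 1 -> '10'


Encode each number as n ones followed by a terminating 0:
  11 -> 111111111110 (12 bits)
  12 -> 1111111111110 (13 bits)
  3 -> 1110 (4 bits)
  10 -> 11111111110 (11 bits)
Total length = 12 + 13 + 4 + 11 = 40 bits.

Unary([11, 12, 3, 10]) = 1111111111101111111111110111011111111110 (40 bits)


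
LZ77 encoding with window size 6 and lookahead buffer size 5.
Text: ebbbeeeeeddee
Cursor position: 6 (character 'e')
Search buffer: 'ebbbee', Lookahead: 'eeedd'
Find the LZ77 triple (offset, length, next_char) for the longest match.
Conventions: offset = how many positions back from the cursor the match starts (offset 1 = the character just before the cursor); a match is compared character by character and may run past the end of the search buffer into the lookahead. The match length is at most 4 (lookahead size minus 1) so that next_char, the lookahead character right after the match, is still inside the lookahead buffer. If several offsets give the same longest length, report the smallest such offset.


Try each offset into the search buffer:
  offset=1 (pos 5, char 'e'): match length 3
  offset=2 (pos 4, char 'e'): match length 3
  offset=3 (pos 3, char 'b'): match length 0
  offset=4 (pos 2, char 'b'): match length 0
  offset=5 (pos 1, char 'b'): match length 0
  offset=6 (pos 0, char 'e'): match length 1
Longest match has length 3, found at offsets 1, 2; take the smallest, offset 1.
next_char = character at position 6 + 3 = 9 -> 'd'

Best match: offset=1, length=3 (matching 'eee' starting at position 5)
LZ77 triple: (1, 3, 'd')


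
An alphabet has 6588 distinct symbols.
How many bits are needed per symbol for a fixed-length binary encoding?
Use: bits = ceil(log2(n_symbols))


log2(6588) = 12.6856
Bracket: 2^12 = 4096 < 6588 <= 2^13 = 8192
So ceil(log2(6588)) = 13

bits = ceil(log2(6588)) = ceil(12.6856) = 13 bits


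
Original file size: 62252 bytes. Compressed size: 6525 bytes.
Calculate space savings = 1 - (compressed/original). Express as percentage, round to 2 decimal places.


ratio = compressed/original = 6525/62252 = 0.104816
savings = 1 - ratio = 1 - 0.104816 = 0.895184
as a percentage: 0.895184 * 100 = 89.52%

Space savings = 1 - 6525/62252 = 89.52%


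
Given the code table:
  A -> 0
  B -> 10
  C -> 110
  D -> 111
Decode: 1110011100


Decoding:
111 -> D
0 -> A
0 -> A
111 -> D
0 -> A
0 -> A


Result: DAADAA


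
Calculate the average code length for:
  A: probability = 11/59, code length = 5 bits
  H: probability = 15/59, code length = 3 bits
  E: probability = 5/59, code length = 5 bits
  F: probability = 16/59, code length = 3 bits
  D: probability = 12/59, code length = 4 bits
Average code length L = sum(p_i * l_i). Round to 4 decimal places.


Weighted contributions p_i * l_i:
  A: (11/59) * 5 = 55/59
  H: (15/59) * 3 = 45/59
  E: (5/59) * 5 = 25/59
  F: (16/59) * 3 = 48/59
  D: (12/59) * 4 = 48/59
Sum = (55 + 45 + 25 + 48 + 48)/59 = 221/59

L = 221/59 = 3.7458 bits/symbol


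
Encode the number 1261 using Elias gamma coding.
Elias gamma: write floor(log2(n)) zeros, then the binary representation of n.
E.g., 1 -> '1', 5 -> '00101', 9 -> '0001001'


num_bits = floor(log2(1261)) + 1 = 11
leading_zeros = num_bits - 1 = 10
binary(1261) = 10011101101

Elias gamma(1261) = '0000000000' + '10011101101' = 000000000010011101101 (21 bits)


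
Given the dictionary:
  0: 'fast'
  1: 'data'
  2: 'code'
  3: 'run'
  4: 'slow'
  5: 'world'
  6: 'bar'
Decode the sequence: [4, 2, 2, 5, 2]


Look up each index in the dictionary:
  4 -> 'slow'
  2 -> 'code'
  2 -> 'code'
  5 -> 'world'
  2 -> 'code'

Decoded: "slow code code world code"


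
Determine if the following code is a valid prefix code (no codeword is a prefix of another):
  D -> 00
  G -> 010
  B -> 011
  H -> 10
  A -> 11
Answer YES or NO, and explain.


Checking each pair (does one codeword prefix another?):
  D='00' vs G='010': no prefix
  D='00' vs B='011': no prefix
  D='00' vs H='10': no prefix
  D='00' vs A='11': no prefix
  G='010' vs D='00': no prefix
  G='010' vs B='011': no prefix
  G='010' vs H='10': no prefix
  G='010' vs A='11': no prefix
  B='011' vs D='00': no prefix
  B='011' vs G='010': no prefix
  B='011' vs H='10': no prefix
  B='011' vs A='11': no prefix
  H='10' vs D='00': no prefix
  H='10' vs G='010': no prefix
  H='10' vs B='011': no prefix
  H='10' vs A='11': no prefix
  A='11' vs D='00': no prefix
  A='11' vs G='010': no prefix
  A='11' vs B='011': no prefix
  A='11' vs H='10': no prefix
No violation found over all pairs.

YES -- this is a valid prefix code. No codeword is a prefix of any other codeword.


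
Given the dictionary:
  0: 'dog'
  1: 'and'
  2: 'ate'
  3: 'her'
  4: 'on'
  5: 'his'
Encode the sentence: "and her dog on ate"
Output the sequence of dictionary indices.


Look up each word in the dictionary:
  'and' -> 1
  'her' -> 3
  'dog' -> 0
  'on' -> 4
  'ate' -> 2

Encoded: [1, 3, 0, 4, 2]


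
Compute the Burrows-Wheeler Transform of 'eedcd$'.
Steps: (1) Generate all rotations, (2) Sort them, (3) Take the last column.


Rotations (sorted):
  0: $eedcd -> last char: d
  1: cd$eed -> last char: d
  2: d$eedc -> last char: c
  3: dcd$ee -> last char: e
  4: edcd$e -> last char: e
  5: eedcd$ -> last char: $


BWT = ddcee$


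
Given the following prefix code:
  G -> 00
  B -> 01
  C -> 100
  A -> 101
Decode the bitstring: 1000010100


Decoding step by step:
Bits 100 -> C
Bits 00 -> G
Bits 101 -> A
Bits 00 -> G


Decoded message: CGAG


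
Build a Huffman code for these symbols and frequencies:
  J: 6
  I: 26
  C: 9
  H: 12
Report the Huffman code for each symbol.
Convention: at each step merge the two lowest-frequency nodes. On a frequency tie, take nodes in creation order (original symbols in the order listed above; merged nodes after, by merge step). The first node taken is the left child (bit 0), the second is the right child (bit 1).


Huffman tree construction:
Step 1: Merge J(6) + C(9) = 15
Step 2: Merge H(12) + (J+C)(15) = 27
Step 3: Merge I(26) + (H+(J+C))(27) = 53
Read each symbol's code off the tree from the root (left child = 0, right child = 1).

Codes:
  J: 110 (length 3)
  I: 0 (length 1)
  C: 111 (length 3)
  H: 10 (length 2)
Average code length: 95/53 = 1.7925 bits/symbol


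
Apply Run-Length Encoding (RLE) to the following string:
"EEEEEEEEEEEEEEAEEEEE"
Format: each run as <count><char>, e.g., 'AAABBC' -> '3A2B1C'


Scanning runs left to right:
  i=0: run of 'E' x 14 -> '14E'
  i=14: run of 'A' x 1 -> '1A'
  i=15: run of 'E' x 5 -> '5E'

RLE = 14E1A5E


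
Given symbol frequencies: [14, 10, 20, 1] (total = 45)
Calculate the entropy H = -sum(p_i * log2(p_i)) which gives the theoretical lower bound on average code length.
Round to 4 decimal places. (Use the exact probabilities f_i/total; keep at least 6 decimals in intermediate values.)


Per-symbol terms -p_i * log2(p_i) with p_i = f_i/45:
  p = 14/45 = 0.311111: log2(p) = -1.684498, -p*log2(p) = 0.524066
  p = 10/45 = 0.222222: log2(p) = -2.169925, -p*log2(p) = 0.482206
  p = 20/45 = 0.444444: log2(p) = -1.169925, -p*log2(p) = 0.519967
  p = 1/45 = 0.022222: log2(p) = -5.491853, -p*log2(p) = 0.122041
H = 0.524066 + 0.482206 + 0.519967 + 0.122041 = 1.648280

H = 1.6483 bits/symbol


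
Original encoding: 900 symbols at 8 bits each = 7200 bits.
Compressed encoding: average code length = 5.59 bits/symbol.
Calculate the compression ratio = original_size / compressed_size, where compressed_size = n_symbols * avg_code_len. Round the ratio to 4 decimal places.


original_size = n_symbols * orig_bits = 900 * 8 = 7200 bits
compressed_size = n_symbols * avg_code_len = 900 * 5.59 = 5031.0 bits
ratio = original_size / compressed_size = 7200 / 5031.0 = 1.4311

Compression ratio = 1.4311


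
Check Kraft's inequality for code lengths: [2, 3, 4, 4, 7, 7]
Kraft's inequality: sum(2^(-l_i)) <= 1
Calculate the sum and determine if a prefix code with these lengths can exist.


Sum = 2^(-2) + 2^(-3) + 2^(-4) + 2^(-4) + 2^(-7) + 2^(-7)
    = 0.25 + 0.125 + 0.0625 + 0.0625 + 0.0078125 + 0.0078125
    = 66/128 = 0.515625
Since 0.515625 <= 1, Kraft's inequality IS satisfied.
A prefix code with these lengths CAN exist.

Kraft sum = 0.515625. Satisfied.


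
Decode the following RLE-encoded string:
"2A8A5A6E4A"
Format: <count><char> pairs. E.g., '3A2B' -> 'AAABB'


Expanding each <count><char> pair:
  2A -> 'AA'
  8A -> 'AAAAAAAA'
  5A -> 'AAAAA'
  6E -> 'EEEEEE'
  4A -> 'AAAA'

Decoded = AAAAAAAAAAAAAAAEEEEEEAAAA


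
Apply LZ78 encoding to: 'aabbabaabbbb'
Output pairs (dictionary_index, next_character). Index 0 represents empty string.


LZ78 encoding steps:
Dictionary: {0: ''}
Step 1: w='' (idx 0), next='a' -> output (0, 'a'), add 'a' as idx 1
Step 2: w='a' (idx 1), next='b' -> output (1, 'b'), add 'ab' as idx 2
Step 3: w='' (idx 0), next='b' -> output (0, 'b'), add 'b' as idx 3
Step 4: w='ab' (idx 2), next='a' -> output (2, 'a'), add 'aba' as idx 4
Step 5: w='ab' (idx 2), next='b' -> output (2, 'b'), add 'abb' as idx 5
Step 6: w='b' (idx 3), next='b' -> output (3, 'b'), add 'bb' as idx 6


Encoded: [(0, 'a'), (1, 'b'), (0, 'b'), (2, 'a'), (2, 'b'), (3, 'b')]


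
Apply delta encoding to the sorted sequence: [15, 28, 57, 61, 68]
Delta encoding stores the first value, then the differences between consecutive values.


First value: 15
Deltas:
  28 - 15 = 13
  57 - 28 = 29
  61 - 57 = 4
  68 - 61 = 7


Delta encoded: [15, 13, 29, 4, 7]


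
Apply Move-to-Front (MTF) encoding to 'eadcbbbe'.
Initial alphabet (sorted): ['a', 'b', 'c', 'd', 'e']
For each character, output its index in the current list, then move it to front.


MTF encoding:
'e': index 4 in ['a', 'b', 'c', 'd', 'e'] -> ['e', 'a', 'b', 'c', 'd']
'a': index 1 in ['e', 'a', 'b', 'c', 'd'] -> ['a', 'e', 'b', 'c', 'd']
'd': index 4 in ['a', 'e', 'b', 'c', 'd'] -> ['d', 'a', 'e', 'b', 'c']
'c': index 4 in ['d', 'a', 'e', 'b', 'c'] -> ['c', 'd', 'a', 'e', 'b']
'b': index 4 in ['c', 'd', 'a', 'e', 'b'] -> ['b', 'c', 'd', 'a', 'e']
'b': index 0 in ['b', 'c', 'd', 'a', 'e'] -> ['b', 'c', 'd', 'a', 'e']
'b': index 0 in ['b', 'c', 'd', 'a', 'e'] -> ['b', 'c', 'd', 'a', 'e']
'e': index 4 in ['b', 'c', 'd', 'a', 'e'] -> ['e', 'b', 'c', 'd', 'a']


Output: [4, 1, 4, 4, 4, 0, 0, 4]


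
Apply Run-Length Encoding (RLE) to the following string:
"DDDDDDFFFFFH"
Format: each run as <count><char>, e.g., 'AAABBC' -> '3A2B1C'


Scanning runs left to right:
  i=0: run of 'D' x 6 -> '6D'
  i=6: run of 'F' x 5 -> '5F'
  i=11: run of 'H' x 1 -> '1H'

RLE = 6D5F1H


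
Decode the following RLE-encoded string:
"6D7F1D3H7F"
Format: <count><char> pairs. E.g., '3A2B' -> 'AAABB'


Expanding each <count><char> pair:
  6D -> 'DDDDDD'
  7F -> 'FFFFFFF'
  1D -> 'D'
  3H -> 'HHH'
  7F -> 'FFFFFFF'

Decoded = DDDDDDFFFFFFFDHHHFFFFFFF


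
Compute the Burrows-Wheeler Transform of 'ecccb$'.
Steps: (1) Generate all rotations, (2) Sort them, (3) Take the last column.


Rotations (sorted):
  0: $ecccb -> last char: b
  1: b$eccc -> last char: c
  2: cb$ecc -> last char: c
  3: ccb$ec -> last char: c
  4: cccb$e -> last char: e
  5: ecccb$ -> last char: $


BWT = bccce$


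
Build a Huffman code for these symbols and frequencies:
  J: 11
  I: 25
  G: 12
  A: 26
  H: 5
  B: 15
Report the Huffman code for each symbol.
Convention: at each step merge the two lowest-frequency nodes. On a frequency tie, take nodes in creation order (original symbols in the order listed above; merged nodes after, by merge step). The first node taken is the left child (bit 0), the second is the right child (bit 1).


Huffman tree construction:
Step 1: Merge H(5) + J(11) = 16
Step 2: Merge G(12) + B(15) = 27
Step 3: Merge (H+J)(16) + I(25) = 41
Step 4: Merge A(26) + (G+B)(27) = 53
Step 5: Merge ((H+J)+I)(41) + (A+(G+B))(53) = 94
Read each symbol's code off the tree from the root (left child = 0, right child = 1).

Codes:
  J: 001 (length 3)
  I: 01 (length 2)
  G: 110 (length 3)
  A: 10 (length 2)
  H: 000 (length 3)
  B: 111 (length 3)
Average code length: 231/94 = 2.4574 bits/symbol


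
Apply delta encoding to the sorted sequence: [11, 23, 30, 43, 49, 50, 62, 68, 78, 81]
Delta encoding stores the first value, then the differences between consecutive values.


First value: 11
Deltas:
  23 - 11 = 12
  30 - 23 = 7
  43 - 30 = 13
  49 - 43 = 6
  50 - 49 = 1
  62 - 50 = 12
  68 - 62 = 6
  78 - 68 = 10
  81 - 78 = 3


Delta encoded: [11, 12, 7, 13, 6, 1, 12, 6, 10, 3]


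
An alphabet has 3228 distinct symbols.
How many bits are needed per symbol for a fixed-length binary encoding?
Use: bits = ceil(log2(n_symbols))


log2(3228) = 11.6564
Bracket: 2^11 = 2048 < 3228 <= 2^12 = 4096
So ceil(log2(3228)) = 12

bits = ceil(log2(3228)) = ceil(11.6564) = 12 bits


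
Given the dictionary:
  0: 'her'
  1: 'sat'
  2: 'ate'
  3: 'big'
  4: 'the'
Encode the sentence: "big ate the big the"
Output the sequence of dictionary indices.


Look up each word in the dictionary:
  'big' -> 3
  'ate' -> 2
  'the' -> 4
  'big' -> 3
  'the' -> 4

Encoded: [3, 2, 4, 3, 4]


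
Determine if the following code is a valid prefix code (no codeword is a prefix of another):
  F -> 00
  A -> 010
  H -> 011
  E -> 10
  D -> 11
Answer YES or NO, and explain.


Checking each pair (does one codeword prefix another?):
  F='00' vs A='010': no prefix
  F='00' vs H='011': no prefix
  F='00' vs E='10': no prefix
  F='00' vs D='11': no prefix
  A='010' vs F='00': no prefix
  A='010' vs H='011': no prefix
  A='010' vs E='10': no prefix
  A='010' vs D='11': no prefix
  H='011' vs F='00': no prefix
  H='011' vs A='010': no prefix
  H='011' vs E='10': no prefix
  H='011' vs D='11': no prefix
  E='10' vs F='00': no prefix
  E='10' vs A='010': no prefix
  E='10' vs H='011': no prefix
  E='10' vs D='11': no prefix
  D='11' vs F='00': no prefix
  D='11' vs A='010': no prefix
  D='11' vs H='011': no prefix
  D='11' vs E='10': no prefix
No violation found over all pairs.

YES -- this is a valid prefix code. No codeword is a prefix of any other codeword.


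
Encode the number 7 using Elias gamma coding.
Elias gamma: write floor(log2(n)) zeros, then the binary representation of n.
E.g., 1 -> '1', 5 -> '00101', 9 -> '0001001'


num_bits = floor(log2(7)) + 1 = 3
leading_zeros = num_bits - 1 = 2
binary(7) = 111

Elias gamma(7) = '00' + '111' = 00111 (5 bits)


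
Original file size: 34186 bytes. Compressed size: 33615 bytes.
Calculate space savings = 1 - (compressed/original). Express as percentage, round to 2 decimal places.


ratio = compressed/original = 33615/34186 = 0.983297
savings = 1 - ratio = 1 - 0.983297 = 0.016703
as a percentage: 0.016703 * 100 = 1.67%

Space savings = 1 - 33615/34186 = 1.67%


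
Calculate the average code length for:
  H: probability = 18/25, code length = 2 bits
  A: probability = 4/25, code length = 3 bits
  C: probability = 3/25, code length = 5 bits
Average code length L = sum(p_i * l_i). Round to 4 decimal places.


Weighted contributions p_i * l_i:
  H: (18/25) * 2 = 36/25
  A: (4/25) * 3 = 12/25
  C: (3/25) * 5 = 15/25
Sum = (36 + 12 + 15)/25 = 63/25

L = 63/25 = 2.5200 bits/symbol


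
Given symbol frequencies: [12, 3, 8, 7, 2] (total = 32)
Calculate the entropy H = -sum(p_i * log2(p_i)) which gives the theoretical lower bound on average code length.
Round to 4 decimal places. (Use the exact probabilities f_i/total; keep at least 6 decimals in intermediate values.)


Per-symbol terms -p_i * log2(p_i) with p_i = f_i/32:
  p = 12/32 = 0.375000: log2(p) = -1.415037, -p*log2(p) = 0.530639
  p = 3/32 = 0.093750: log2(p) = -3.415037, -p*log2(p) = 0.320160
  p = 8/32 = 0.250000: log2(p) = -2.000000, -p*log2(p) = 0.500000
  p = 7/32 = 0.218750: log2(p) = -2.192645, -p*log2(p) = 0.479641
  p = 2/32 = 0.062500: log2(p) = -4.000000, -p*log2(p) = 0.250000
H = 0.530639 + 0.320160 + 0.500000 + 0.479641 + 0.250000 = 2.080440

H = 2.0804 bits/symbol


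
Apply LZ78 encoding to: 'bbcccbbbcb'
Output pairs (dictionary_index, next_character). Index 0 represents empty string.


LZ78 encoding steps:
Dictionary: {0: ''}
Step 1: w='' (idx 0), next='b' -> output (0, 'b'), add 'b' as idx 1
Step 2: w='b' (idx 1), next='c' -> output (1, 'c'), add 'bc' as idx 2
Step 3: w='' (idx 0), next='c' -> output (0, 'c'), add 'c' as idx 3
Step 4: w='c' (idx 3), next='b' -> output (3, 'b'), add 'cb' as idx 4
Step 5: w='b' (idx 1), next='b' -> output (1, 'b'), add 'bb' as idx 5
Step 6: w='cb' (idx 4), end of input -> output (4, '')


Encoded: [(0, 'b'), (1, 'c'), (0, 'c'), (3, 'b'), (1, 'b'), (4, '')]


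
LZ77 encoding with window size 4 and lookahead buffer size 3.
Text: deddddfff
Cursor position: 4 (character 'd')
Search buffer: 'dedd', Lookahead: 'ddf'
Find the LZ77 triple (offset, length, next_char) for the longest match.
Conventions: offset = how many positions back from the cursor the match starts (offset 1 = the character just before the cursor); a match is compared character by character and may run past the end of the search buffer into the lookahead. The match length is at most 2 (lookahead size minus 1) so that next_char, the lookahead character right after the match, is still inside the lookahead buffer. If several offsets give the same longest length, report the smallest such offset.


Try each offset into the search buffer:
  offset=1 (pos 3, char 'd'): match length 2
  offset=2 (pos 2, char 'd'): match length 2
  offset=3 (pos 1, char 'e'): match length 0
  offset=4 (pos 0, char 'd'): match length 1
Longest match has length 2, found at offsets 1, 2; take the smallest, offset 1.
next_char = character at position 4 + 2 = 6 -> 'f'

Best match: offset=1, length=2 (matching 'dd' starting at position 3)
LZ77 triple: (1, 2, 'f')


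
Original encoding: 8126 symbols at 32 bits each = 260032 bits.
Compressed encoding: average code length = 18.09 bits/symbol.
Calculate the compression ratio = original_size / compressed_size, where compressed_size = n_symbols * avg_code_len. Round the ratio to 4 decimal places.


original_size = n_symbols * orig_bits = 8126 * 32 = 260032 bits
compressed_size = n_symbols * avg_code_len = 8126 * 18.09 = 146999.34 bits
ratio = original_size / compressed_size = 260032 / 146999.34 = 1.7689

Compression ratio = 1.7689
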